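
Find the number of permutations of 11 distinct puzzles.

The number of ways to arrange 11 distinct objects is 11!.

Final answer: 11! = 39916800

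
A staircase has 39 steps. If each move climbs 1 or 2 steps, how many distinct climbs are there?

Let f(n) be the number of climbs. Removing the last move (1 or 2 steps) gives f(n) = f(n-1) + f(n-2); base cases f(1)=1, f(2)=2.
Building up term by term: f(1)=1, f(2)=2, f(3)=3, f(4)=5, f(5)=8, f(6)=13, f(7)=21, f(8)=34, f(9)=55, f(10)=89, f(11)=144, f(12)=233, f(13)=377, f(14)=610, f(15)=987, f(16)=1597, f(17)=2584, f(18)=4181, f(19)=6765, f(20)=10946, f(21)=17711, f(22)=28657, f(23)=46368, f(24)=75025, f(25)=121393, f(26)=196418, f(27)=317811, f(28)=514229, f(29)=832040, f(30)=1346269, f(31)=2178309, f(32)=3524578, f(33)=5702887, f(34)=9227465, f(35)=14930352, f(36)=24157817, f(37)=39088169, f(38)=63245986, f(39)=102334155.

Final answer: 102334155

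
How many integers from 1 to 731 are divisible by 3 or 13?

Multiples of 3: 243. Multiples of 13: 56. Of both (lcm=39): 18.
By inclusion-exclusion: 243 + 56 - 18.

Final answer: 281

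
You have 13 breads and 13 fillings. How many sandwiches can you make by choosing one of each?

By the multiplication principle: 13 x 13.

Final answer: 169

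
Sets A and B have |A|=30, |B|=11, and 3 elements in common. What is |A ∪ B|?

|A union B| = |A| + |B| - |A intersect B| = 30 + 11 - 3.

Final answer: 38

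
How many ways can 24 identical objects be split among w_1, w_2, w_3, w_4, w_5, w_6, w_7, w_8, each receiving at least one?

Substitute w'_i = w_i - 1 (so w'_i >= 0). Then sum w'_i = 24 - 8 = 16.
Stars and bars: C(16+8-1, 8-1) = C(23,7).

Final answer: C(23,7) = 245157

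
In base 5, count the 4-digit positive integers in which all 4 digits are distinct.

The leading digit has 4 choices (anything but zero); the next has 4 (anything but the first), then 3, and so on, one fewer each time.
Total: 4 x 4 x 3 x 2.

Final answer: 96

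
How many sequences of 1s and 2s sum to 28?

Let f(n) count the ways. The last step is size 1 or 2, so f(n) = f(n-1) + f(n-2) with f(1)=1, f(2)=2.
Building up term by term: f(1)=1, f(2)=2, f(3)=3, f(4)=5, f(5)=8, f(6)=13, f(7)=21, f(8)=34, f(9)=55, f(10)=89, f(11)=144, f(12)=233, f(13)=377, f(14)=610, f(15)=987, f(16)=1597, f(17)=2584, f(18)=4181, f(19)=6765, f(20)=10946, f(21)=17711, f(22)=28657, f(23)=46368, f(24)=75025, f(25)=121393, f(26)=196418, f(27)=317811, f(28)=514229.

Final answer: 514229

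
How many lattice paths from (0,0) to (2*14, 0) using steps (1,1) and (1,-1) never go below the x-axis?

Total monotonic paths to (14,14): C(28,14) = 40116600.
Paths that cross above y=x (reflection bijection): C(28,15) = 37442160.
Valid Dyck paths: 40116600 - 37442160.
(These counts are the Catalan numbers.)

Final answer: C_{14} = 2674440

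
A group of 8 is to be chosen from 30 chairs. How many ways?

C(30,8) = 30!/(8! x 22!).

Final answer: \binom{30}{8} = 5852925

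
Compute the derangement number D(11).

Derangements satisfy D(n) = (n-1)(D(n-1) + D(n-2)), starting from D(0)=1, D(1)=0.
D(2) = 1 x (0 + 1) = 1
D(3) = 2 x (1 + 0) = 2
D(4) = 3 x (2 + 1) = 9
D(5) = 4 x (9 + 2) = 44
D(6) = 5 x (44 + 9) = 265
D(7) = 6 x (265 + 44) = 1854
D(8) = 7 x (1854 + 265) = 14833
D(9) = 8 x (14833 + 1854) = 133496
D(10) = 9 x (133496 + 14833) = 1334961
D(11) = 10 x (D(10) + D(9)) = 10 x (1334961 + 133496)

Final answer: D(11) = 14684570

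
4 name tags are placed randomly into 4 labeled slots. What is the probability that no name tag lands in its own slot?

Use the recurrence D(n) = (n-1)(D(n-1) + D(n-2)) with D(0)=1, D(1)=0.
Building up: D(2)=1, D(3)=2, D(4)=9.
Total arrangements: 4! = 24.
Probability = D(4)/4! = 3/8.

Final answer: D(4)/4! = 9/24 = 0.375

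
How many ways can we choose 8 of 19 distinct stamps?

C(19,8) = 19!/(8! x (19-8)!).

Final answer: C(19,8) = 75582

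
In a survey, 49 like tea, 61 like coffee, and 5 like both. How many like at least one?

|A union B| = |A| + |B| - |A intersect B| = 49 + 61 - 5.

Final answer: 105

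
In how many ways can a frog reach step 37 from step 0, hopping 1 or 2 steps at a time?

Condition on the final move: it is a 1-step (f(n-1) ways to get there) or a 2-step (f(n-2) ways), so f(n) = f(n-1) + f(n-2), with f(1)=1, f(2)=2.
Building up term by term: f(1)=1, f(2)=2, f(3)=3, f(4)=5, f(5)=8, f(6)=13, f(7)=21, f(8)=34, f(9)=55, f(10)=89, f(11)=144, f(12)=233, f(13)=377, f(14)=610, f(15)=987, f(16)=1597, f(17)=2584, f(18)=4181, f(19)=6765, f(20)=10946, f(21)=17711, f(22)=28657, f(23)=46368, f(24)=75025, f(25)=121393, f(26)=196418, f(27)=317811, f(28)=514229, f(29)=832040, f(30)=1346269, f(31)=2178309, f(32)=3524578, f(33)=5702887, f(34)=9227465, f(35)=14930352, f(36)=24157817, f(37)=39088169.

Final answer: 39088169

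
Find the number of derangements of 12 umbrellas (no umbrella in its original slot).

D(n) = (n-1)(D(n-1) + D(n-2)), D(0)=1, D(1)=0.
D(2) = 1 x (0 + 1) = 1
D(3) = 2 x (1 + 0) = 2
D(4) = 3 x (2 + 1) = 9
D(5) = 4 x (9 + 2) = 44
D(6) = 5 x (44 + 9) = 265
D(7) = 6 x (265 + 44) = 1854
D(8) = 7 x (1854 + 265) = 14833
D(9) = 8 x (14833 + 1854) = 133496
D(10) = 9 x (133496 + 14833) = 1334961
D(11) = 10 x (1334961 + 133496) = 14684570
D(12) = 11 x (D(11) + D(10)) = 11 x (14684570 + 1334961)

Final answer: D(12) = 176214841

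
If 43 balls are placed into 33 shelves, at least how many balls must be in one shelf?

By the pigeonhole principle: ceiling(43/33).

Final answer: 2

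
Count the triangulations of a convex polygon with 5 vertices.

This is counted by the nth Catalan number C_n. Here n = 5 - 2 = 3.
C_n = C(2n,n)/(n+1), so C_{3} = C(6,3)/4 = 20/4.

Final answer: C_{3} = 5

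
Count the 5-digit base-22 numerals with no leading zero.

In base 22, the leading digit has 21 choices (1..21); each of the remaining 4 digits has 22 choices.
Total: 21 x 22^4.

Final answer: 4919376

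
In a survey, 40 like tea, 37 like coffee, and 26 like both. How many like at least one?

|A union B| = |A| + |B| - |A intersect B| = 40 + 37 - 26.

Final answer: 51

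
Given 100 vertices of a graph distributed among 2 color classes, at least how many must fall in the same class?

By pigeonhole with 100 objects and 2 categories: ceiling(100/2).

Final answer: 50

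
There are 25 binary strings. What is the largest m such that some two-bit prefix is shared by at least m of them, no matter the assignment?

There are 4 possible values for two-bit prefix. With 25 binary strings and 4 categories, by pigeonhole: ceiling(25/4).

Final answer: 7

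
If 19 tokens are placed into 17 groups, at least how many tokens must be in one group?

By the pigeonhole principle: ceiling(19/17).

Final answer: 2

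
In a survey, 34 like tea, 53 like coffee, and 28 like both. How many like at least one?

|A union B| = |A| + |B| - |A intersect B| = 34 + 53 - 28.

Final answer: 59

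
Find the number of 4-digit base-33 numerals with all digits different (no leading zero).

First digit: 32 (nonzero). Second: 32 (not first). Third: 31, etc.
Total: 32 x 32 x 31 x 30.

Final answer: 952320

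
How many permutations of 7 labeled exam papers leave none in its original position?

Use the recurrence D(n) = (n-1)(D(n-1) + D(n-2)) with D(0)=1, D(1)=0.
D(2) = 1 x (0 + 1) = 1
D(3) = 2 x (1 + 0) = 2
D(4) = 3 x (2 + 1) = 9
D(5) = 4 x (9 + 2) = 44
D(6) = 5 x (44 + 9) = 265
D(7) = 6 x (D(6) + D(5)) = 6 x (265 + 44)

Final answer: D(7) = 1854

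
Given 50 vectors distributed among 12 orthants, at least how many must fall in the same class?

By pigeonhole with 50 objects and 12 categories: ceiling(50/12).

Final answer: 5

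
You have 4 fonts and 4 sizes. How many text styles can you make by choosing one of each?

By the multiplication principle: 4 x 4.

Final answer: 16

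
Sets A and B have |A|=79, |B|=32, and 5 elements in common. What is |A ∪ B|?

|A union B| = |A| + |B| - |A intersect B| = 79 + 32 - 5.

Final answer: 106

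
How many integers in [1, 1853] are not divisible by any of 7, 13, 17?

|div by 7|=264, |div by 13|=142, |div by 17|=109.
|div by 7&13|=20, |div by 7&17|=15, |div by 13&17|=8, |div by all|=1.
By inclusion-exclusion, divisible by at least one: 264+142+109-20-15-8+1 = 473.
Not divisible by any: 1853 - 473.

Final answer: 1380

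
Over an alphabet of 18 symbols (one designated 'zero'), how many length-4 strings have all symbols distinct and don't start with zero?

First digit: 17 (nonzero). Second: 17 (not first). Third: 16, etc.
Total: 17 x 17 x 16 x 15.

Final answer: 69360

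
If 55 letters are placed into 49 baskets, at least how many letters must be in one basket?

By the pigeonhole principle: ceiling(55/49).

Final answer: 2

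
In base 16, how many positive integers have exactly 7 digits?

Leading digit: 15 options (nonzero). Other 6 digit(s): 16 options each.
Total: 15 x 16^6.

Final answer: 251658240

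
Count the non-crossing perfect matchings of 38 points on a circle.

The structures are counted by the Catalan number C_n. Here n = 38/2 = 19.
C_n = C(2n,n)/(n+1), so C_{19} = C(38,19)/20 = 35345263800/20.

Final answer: C_{19} = 1767263190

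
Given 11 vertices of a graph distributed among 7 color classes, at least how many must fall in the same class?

By pigeonhole with 11 objects and 7 categories: ceiling(11/7).

Final answer: 2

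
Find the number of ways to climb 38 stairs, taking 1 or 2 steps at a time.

Let f(n) count the ways. The last step is size 1 or 2, so f(n) = f(n-1) + f(n-2) with f(1)=1, f(2)=2.
Computing successive values: f(1)=1, f(2)=2, f(3)=3, f(4)=5, f(5)=8, f(6)=13, f(7)=21, f(8)=34, f(9)=55, f(10)=89, f(11)=144, f(12)=233, f(13)=377, f(14)=610, f(15)=987, f(16)=1597, f(17)=2584, f(18)=4181, f(19)=6765, f(20)=10946, f(21)=17711, f(22)=28657, f(23)=46368, f(24)=75025, f(25)=121393, f(26)=196418, f(27)=317811, f(28)=514229, f(29)=832040, f(30)=1346269, f(31)=2178309, f(32)=3524578, f(33)=5702887, f(34)=9227465, f(35)=14930352, f(36)=24157817, f(37)=39088169, f(38)=63245986.

Final answer: 63245986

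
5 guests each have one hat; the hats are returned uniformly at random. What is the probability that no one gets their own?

D(n) = (n-1)(D(n-1) + D(n-2)), D(0)=1, D(1)=0.
Building up: D(2)=1, D(3)=2, D(4)=9, D(5)=44.
Total arrangements: 5! = 120.
Probability = D(5)/5! = 11/30.

Final answer: D(5)/5! = 44/120 = 0.366667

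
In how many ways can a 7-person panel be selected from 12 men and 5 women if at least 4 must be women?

Sum over valid woman counts:
C(5,4)C(12,3) = 1100
C(5,5)C(12,2) = 66
Total: 1100 + 66.

Final answer: 1166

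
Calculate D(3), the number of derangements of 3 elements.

Derangements satisfy D(n) = (n-1)(D(n-1) + D(n-2)), starting from D(0)=1, D(1)=0.
D(2) = 1 x (0 + 1) = 1
D(3) = 2 x (D(2) + D(1)) = 2 x (1 + 0)

Final answer: D(3) = 2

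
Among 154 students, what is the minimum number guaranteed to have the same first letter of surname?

There are 26 possible values for first letter of surname. With 154 students and 26 categories, by pigeonhole: ceiling(154/26).

Final answer: 6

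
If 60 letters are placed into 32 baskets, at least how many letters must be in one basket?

By the pigeonhole principle: ceiling(60/32).

Final answer: 2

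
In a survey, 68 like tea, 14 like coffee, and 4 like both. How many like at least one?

|A union B| = |A| + |B| - |A intersect B| = 68 + 14 - 4.

Final answer: 78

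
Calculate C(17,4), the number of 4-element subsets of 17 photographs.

C(17,4) = 17!/(4! x (17-4)!).

Final answer: C(17,4) = 2380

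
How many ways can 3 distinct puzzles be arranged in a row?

The number of ways to arrange 3 distinct objects is 3!.

Final answer: 3! = 6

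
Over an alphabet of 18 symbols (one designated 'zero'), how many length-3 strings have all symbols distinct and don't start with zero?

The leading digit has 17 choices (anything but zero); the next has 17 (anything but the first), then 16, and so on, one fewer each time.
Total: 17 x 17 x 16.

Final answer: 4624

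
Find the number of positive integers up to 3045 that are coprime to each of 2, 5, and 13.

|div by 2|=1522, |div by 5|=609, |div by 13|=234.
|div by 2&5|=304, |div by 2&13|=117, |div by 5&13|=46, |div by all|=23.
By inclusion-exclusion, divisible by at least one: 1522+609+234-304-117-46+23 = 1921.
Not divisible by any: 3045 - 1921.

Final answer: 1124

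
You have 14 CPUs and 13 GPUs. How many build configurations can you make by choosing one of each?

By the multiplication principle: 14 x 13.

Final answer: 182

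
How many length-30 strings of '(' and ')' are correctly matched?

This is a standard Catalan-number count: the answer is C_n. Here n = 15 (pairs).
Using C_0 = 1 and C_(k+1) = C_k x 2(2k+1)/(k+2), build up term by term: C_1=1, C_2=2, C_3=5, C_4=14, C_5=42, C_6=132, C_7=429, C_8=1430, C_9=4862, C_10=16796, C_11=58786, C_12=208012, C_13=742900, C_14=2674440, C_15=9694845.

Final answer: C_{15} = 9694845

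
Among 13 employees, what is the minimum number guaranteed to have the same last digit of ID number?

There are 10 possible values for last digit of ID number. With 13 employees and 10 categories, by pigeonhole: ceiling(13/10).

Final answer: 2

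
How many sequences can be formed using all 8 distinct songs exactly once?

The number of ways to arrange 8 distinct objects is 8!.

Final answer: 8! = 40320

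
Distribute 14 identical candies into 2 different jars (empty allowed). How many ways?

Stars and bars: C(n+k-1, k-1) = C(15,1).

Final answer: C(15,1) = 15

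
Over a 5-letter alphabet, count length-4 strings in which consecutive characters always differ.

Let g(n) count such strings. g(1) = 5, and each valid string of length n-1 extends in 4 ways (any symbol but the last), so g(n) = 4 g(n-1).
Total: g(4) = 5 x 4^3.

Final answer: 5 x 4^{3} = 320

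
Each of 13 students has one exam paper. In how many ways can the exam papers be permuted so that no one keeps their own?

Derangements satisfy D(n) = (n-1)(D(n-1) + D(n-2)), starting from D(0)=1, D(1)=0.
D(2) = 1 x (0 + 1) = 1
D(3) = 2 x (1 + 0) = 2
D(4) = 3 x (2 + 1) = 9
D(5) = 4 x (9 + 2) = 44
D(6) = 5 x (44 + 9) = 265
D(7) = 6 x (265 + 44) = 1854
D(8) = 7 x (1854 + 265) = 14833
D(9) = 8 x (14833 + 1854) = 133496
D(10) = 9 x (133496 + 14833) = 1334961
D(11) = 10 x (1334961 + 133496) = 14684570
D(12) = 11 x (14684570 + 1334961) = 176214841
D(13) = 12 x (D(12) + D(11)) = 12 x (176214841 + 14684570)

Final answer: D(13) = 2290792932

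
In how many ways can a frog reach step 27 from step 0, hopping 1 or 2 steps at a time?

Let f(n) be the number of climbs. Removing the last move (1 or 2 steps) gives f(n) = f(n-1) + f(n-2); base cases f(1)=1, f(2)=2.
Iterating the recurrence: f(1)=1, f(2)=2, f(3)=3, f(4)=5, f(5)=8, f(6)=13, f(7)=21, f(8)=34, f(9)=55, f(10)=89, f(11)=144, f(12)=233, f(13)=377, f(14)=610, f(15)=987, f(16)=1597, f(17)=2584, f(18)=4181, f(19)=6765, f(20)=10946, f(21)=17711, f(22)=28657, f(23)=46368, f(24)=75025, f(25)=121393, f(26)=196418, f(27)=317811.

Final answer: 317811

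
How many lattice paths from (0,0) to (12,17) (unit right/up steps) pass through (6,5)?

Paths (0,0)->(6,5): C(11,5) = 462.
Paths (6,5)->(12,17): C(18,12) = 18564.
By multiplication principle: 462 x 18564.

Final answer: 8576568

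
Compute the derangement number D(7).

D(n) = (n-1)(D(n-1) + D(n-2)), D(0)=1, D(1)=0.
D(2) = 1 x (0 + 1) = 1
D(3) = 2 x (1 + 0) = 2
D(4) = 3 x (2 + 1) = 9
D(5) = 4 x (9 + 2) = 44
D(6) = 5 x (44 + 9) = 265
D(7) = 6 x (D(6) + D(5)) = 6 x (265 + 44)

Final answer: D(7) = 1854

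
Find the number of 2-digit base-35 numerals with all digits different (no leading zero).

The leading digit has 34 choices (anything but zero); the next has 34 (anything but the first), then 33, and so on, one fewer each time.
Total: 34 x 34.

Final answer: 1156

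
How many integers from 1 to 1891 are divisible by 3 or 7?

Multiples of 3: 630. Multiples of 7: 270. Of both (lcm=21): 90.
By inclusion-exclusion: 630 + 270 - 90.

Final answer: 810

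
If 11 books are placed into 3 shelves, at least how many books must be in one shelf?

By the pigeonhole principle: ceiling(11/3).

Final answer: 4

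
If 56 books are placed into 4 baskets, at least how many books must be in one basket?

By the pigeonhole principle: ceiling(56/4).

Final answer: 14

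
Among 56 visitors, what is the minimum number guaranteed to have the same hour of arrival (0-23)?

There are 24 possible values for hour of arrival (0-23). With 56 visitors and 24 categories, by pigeonhole: ceiling(56/24).

Final answer: 3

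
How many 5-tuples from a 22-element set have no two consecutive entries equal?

First character: 22 choices. Each subsequent: 21 choices (must differ from the previous one).
Total: 22 x 21^4.

Final answer: 22 x 21^{4} = 4278582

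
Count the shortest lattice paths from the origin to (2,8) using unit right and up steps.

Each path has 2 right steps and 8 up steps in some order (10 steps total).
Choose which 8 of the 10 steps are up: C(10,8).

Final answer: C(10,8) = 45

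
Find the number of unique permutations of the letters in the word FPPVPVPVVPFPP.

Letters (F:2, P:7, V:4). Total letters: 13.
Permutations = 13!/(7! x 4! x 2!).

Final answer: 25740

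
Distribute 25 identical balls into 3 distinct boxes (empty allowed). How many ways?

Stars and bars: C(n+k-1, k-1) = C(27,2).

Final answer: C(27,2) = 351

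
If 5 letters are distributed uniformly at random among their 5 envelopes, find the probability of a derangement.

Use the recurrence D(n) = (n-1)(D(n-1) + D(n-2)) with D(0)=1, D(1)=0.
Building up: D(2)=1, D(3)=2, D(4)=9, D(5)=44.
Total arrangements: 5! = 120.
Probability = D(5)/5! = 11/30.

Final answer: D(5)/5! = 44/120 = 0.366667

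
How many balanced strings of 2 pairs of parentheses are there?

This is a standard Catalan-number count: the answer is C_n. Here n = 2 (pairs).
C_n = C(2n,n) - C(2n,n+1), so C_{2} = C(4,2) - C(4,3) = 6 - 4.

Final answer: C_{2} = 2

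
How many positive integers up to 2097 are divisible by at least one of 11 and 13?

Multiples of 11: 190. Multiples of 13: 161. Of both (lcm=143): 14.
By inclusion-exclusion: 190 + 161 - 14.

Final answer: 337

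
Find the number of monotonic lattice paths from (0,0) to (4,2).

Each path has 4 right steps and 2 up steps in some order (6 steps total).
Choose which 2 of the 6 steps are up: C(6,2).

Final answer: C(6,2) = 15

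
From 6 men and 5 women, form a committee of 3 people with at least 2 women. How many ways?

Sum over valid woman counts:
C(5,2)C(6,1) = 60
C(5,3)C(6,0) = 10
Total: 60 + 10.

Final answer: 70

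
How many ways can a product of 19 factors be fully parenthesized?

This is a standard Catalan-number count: the answer is C_n. Here n = 19 - 1 = 18.
C_n = C(2n,n)/(n+1), so C_{18} = C(36,18)/19 = 9075135300/19.

Final answer: C_{18} = 477638700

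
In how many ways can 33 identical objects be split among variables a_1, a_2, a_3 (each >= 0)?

Stars and bars with 33 stars and 2 bars:
C(33+3-1, 3-1) = C(35,2).

Final answer: C(35,2) = 595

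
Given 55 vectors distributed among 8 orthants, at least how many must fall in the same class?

By pigeonhole with 55 objects and 8 categories: ceiling(55/8).

Final answer: 7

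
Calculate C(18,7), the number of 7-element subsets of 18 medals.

C(18,7) = 18!/(7! x (18-7)!).

Final answer: C(18,7) = 31824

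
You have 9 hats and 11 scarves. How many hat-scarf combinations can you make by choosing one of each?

By the multiplication principle: 9 x 11.

Final answer: 99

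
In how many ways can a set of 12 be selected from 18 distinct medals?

C(18,12) = 18!/(12! x 6!).

Final answer: \binom{18}{12} = 18564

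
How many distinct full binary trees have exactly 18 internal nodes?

The structures are counted by the Catalan number C_n. Here n = 18.
C_n = (2n)!/(n!(n+1)!), so C_{18} = 36!/(18! x 19!) = C(36,18)/19 = 9075135300/19.

Final answer: C_{18} = 477638700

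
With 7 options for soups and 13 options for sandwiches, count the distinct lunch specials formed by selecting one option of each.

By the multiplication principle: 7 x 13.

Final answer: 91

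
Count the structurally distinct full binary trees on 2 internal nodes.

This is a standard Catalan-number count: the answer is C_n. Here n = 2.
C_n = (2n)!/(n!(n+1)!), so C_{2} = 4!/(2! x 3!) = C(4,2)/3 = 6/3.

Final answer: C_{2} = 2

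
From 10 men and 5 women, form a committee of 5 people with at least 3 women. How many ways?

Sum over valid woman counts:
C(5,3)C(10,2) = 450
C(5,4)C(10,1) = 50
C(5,5)C(10,0) = 1
Total: 450 + 50 + 1.

Final answer: 501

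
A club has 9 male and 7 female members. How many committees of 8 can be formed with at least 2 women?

Sum over valid woman counts:
C(7,2)C(9,6) = 1764
C(7,3)C(9,5) = 4410
C(7,4)C(9,4) = 4410
C(7,5)C(9,3) = 1764
C(7,6)C(9,2) = 252
C(7,7)C(9,1) = 9
Total: 1764 + 4410 + 4410 + 1764 + 252 + 9.

Final answer: 12609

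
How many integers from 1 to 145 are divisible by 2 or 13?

Multiples of 2: 72. Multiples of 13: 11. Of both (lcm=26): 5.
By inclusion-exclusion: 72 + 11 - 5.

Final answer: 78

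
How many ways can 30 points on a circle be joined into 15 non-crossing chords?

This is a standard Catalan-number count: the answer is C_n. Here n = 30/2 = 15.
C_n = (2n)!/(n!(n+1)!), so C_{15} = 30!/(15! x 16!) = C(30,15)/16 = 155117520/16.

Final answer: C_{15} = 9694845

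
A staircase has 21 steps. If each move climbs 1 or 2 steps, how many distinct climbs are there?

Let f(n) be the number of climbs. Removing the last move (1 or 2 steps) gives f(n) = f(n-1) + f(n-2); base cases f(1)=1, f(2)=2.
Computing successive values: f(1)=1, f(2)=2, f(3)=3, f(4)=5, f(5)=8, f(6)=13, f(7)=21, f(8)=34, f(9)=55, f(10)=89, f(11)=144, f(12)=233, f(13)=377, f(14)=610, f(15)=987, f(16)=1597, f(17)=2584, f(18)=4181, f(19)=6765, f(20)=10946, f(21)=17711.

Final answer: 17711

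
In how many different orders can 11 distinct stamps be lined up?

The number of ways to arrange 11 distinct objects is 11!.

Final answer: 11! = 39916800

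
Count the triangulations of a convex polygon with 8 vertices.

This is a standard Catalan-number count: the answer is C_n. Here n = 8 - 2 = 6.
C_n = C(2n,n) - C(2n,n+1), so C_{6} = C(12,6) - C(12,7) = 924 - 792.

Final answer: C_{6} = 132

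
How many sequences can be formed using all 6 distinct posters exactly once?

The number of ways to arrange 6 distinct objects is 6!.

Final answer: 6! = 720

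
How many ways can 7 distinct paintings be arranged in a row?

The number of ways to arrange 7 distinct objects is 7!.

Final answer: 7! = 5040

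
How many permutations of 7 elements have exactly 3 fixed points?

Choose which 3 elements are fixed: C(7,3) = 35.
Derange the remaining 4 using D(j) = (j-1)(D(j-1) + D(j-2)), D(0)=1, D(1)=0: D(2)=1, D(3)=2, D(4)=9.
Total: 35 x 9.

Final answer: C(7,3) D(4) = 315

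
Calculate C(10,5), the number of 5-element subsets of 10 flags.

C(10,5) = 10!/(5! x 5!).

Final answer: \binom{10}{5} = 252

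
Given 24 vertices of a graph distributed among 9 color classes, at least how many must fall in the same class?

By pigeonhole with 24 objects and 9 categories: ceiling(24/9).

Final answer: 3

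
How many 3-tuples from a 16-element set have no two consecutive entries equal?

Let g(n) count such strings. g(1) = 16, and each valid string of length n-1 extends in 15 ways (any symbol but the last), so g(n) = 15 g(n-1).
Total: g(3) = 16 x 15^2.

Final answer: 16 x 15^{2} = 3600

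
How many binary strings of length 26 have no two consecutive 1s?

Let a(n) count valid strings. If the last bit is 0 the prefix is any valid string of length n-1; if it is 1 the string must end in 01 with a valid prefix of length n-2. So a(n) = a(n-1) + a(n-2), a(1)=2, a(2)=3.
Building up term by term: a(1)=2, a(2)=3, a(3)=5, a(4)=8, a(5)=13, a(6)=21, a(7)=34, a(8)=55, a(9)=89, a(10)=144, a(11)=233, a(12)=377, a(13)=610, a(14)=987, a(15)=1597, a(16)=2584, a(17)=4181, a(18)=6765, a(19)=10946, a(20)=17711, a(21)=28657, a(22)=46368, a(23)=75025, a(24)=121393, a(25)=196418, a(26)=317811.

Final answer: 317811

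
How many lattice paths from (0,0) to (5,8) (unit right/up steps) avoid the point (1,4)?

Total paths to (5,8): C(13,8) = 1287.
Paths through (1,4): C(5,4) x C(8,4) = 350.
Avoiding (1,4): 1287 - 350.

Final answer: 937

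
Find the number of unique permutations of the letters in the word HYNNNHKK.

Letters (H:2, K:2, N:3, Y:1). Total letters: 8.
Permutations = 8!/(3! x 2! x 2!).

Final answer: 1680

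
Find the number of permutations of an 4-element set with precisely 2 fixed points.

Choose which 2 elements are fixed: C(4,2) = 6.
Derange the remaining 2 using D(j) = (j-1)(D(j-1) + D(j-2)), D(0)=1, D(1)=0: D(2)=1.
Total: 6 x 1.

Final answer: C(4,2) D(2) = 6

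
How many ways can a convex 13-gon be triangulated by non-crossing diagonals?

This is counted by the nth Catalan number C_n. Here n = 13 - 2 = 11.
Using C_0 = 1 and C_(k+1) = C_k x 2(2k+1)/(k+2), build up term by term: C_1=1, C_2=2, C_3=5, C_4=14, C_5=42, C_6=132, C_7=429, C_8=1430, C_9=4862, C_10=16796, C_11=58786.

Final answer: C_{11} = 58786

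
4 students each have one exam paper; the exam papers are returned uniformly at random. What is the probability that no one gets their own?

Use the recurrence D(n) = (n-1)(D(n-1) + D(n-2)) with D(0)=1, D(1)=0.
Building up: D(2)=1, D(3)=2, D(4)=9.
Total arrangements: 4! = 24.
Probability = D(4)/4! = 3/8.

Final answer: D(4)/4! = 9/24 = 0.375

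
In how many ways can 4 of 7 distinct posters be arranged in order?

P(7,4) = 7!/(7-4)! = 7!/3!.

Final answer: P(7,4) = 840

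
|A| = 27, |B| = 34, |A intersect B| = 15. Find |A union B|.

|A union B| = |A| + |B| - |A intersect B| = 27 + 34 - 15.

Final answer: 46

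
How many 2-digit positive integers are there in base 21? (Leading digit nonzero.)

Leading digit: 20 options (nonzero). Other 1 digit(s): 21 options each.
Total: 20 x 21^1.

Final answer: 420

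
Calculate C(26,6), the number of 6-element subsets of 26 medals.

C(26,6) = 26!/(6! x 20!).

Final answer: \binom{26}{6} = 230230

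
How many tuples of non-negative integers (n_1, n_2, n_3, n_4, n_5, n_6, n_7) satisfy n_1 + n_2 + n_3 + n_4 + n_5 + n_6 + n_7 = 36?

Stars and bars with 36 stars and 6 bars:
C(36+7-1, 7-1) = C(42,6).

Final answer: C(42,6) = 5245786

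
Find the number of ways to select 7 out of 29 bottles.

C(29,7) = 29!/(7! x 22!).

Final answer: \binom{29}{7} = 1560780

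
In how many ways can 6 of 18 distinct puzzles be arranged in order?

P(18,6) = 18!/(18-6)! = 18!/12!.

Final answer: P(18,6) = 13366080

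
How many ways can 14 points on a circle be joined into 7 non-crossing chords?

This is counted by the nth Catalan number C_n. Here n = 14/2 = 7.
Using C_0 = 1 and C_(k+1) = C_k x 2(2k+1)/(k+2), build up term by term: C_1=1, C_2=2, C_3=5, C_4=14, C_5=42, C_6=132, C_7=429.

Final answer: C_{7} = 429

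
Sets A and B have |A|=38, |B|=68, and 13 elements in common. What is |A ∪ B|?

|A union B| = |A| + |B| - |A intersect B| = 38 + 68 - 13.

Final answer: 93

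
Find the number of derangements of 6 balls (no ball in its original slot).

Derangements satisfy D(n) = (n-1)(D(n-1) + D(n-2)), starting from D(0)=1, D(1)=0.
D(2) = 1 x (0 + 1) = 1
D(3) = 2 x (1 + 0) = 2
D(4) = 3 x (2 + 1) = 9
D(5) = 4 x (9 + 2) = 44
D(6) = 5 x (D(5) + D(4)) = 5 x (44 + 9)

Final answer: D(6) = 265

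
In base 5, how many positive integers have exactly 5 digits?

Leading digit: 4 options (nonzero). Other 4 digit(s): 5 options each.
Total: 4 x 5^4.

Final answer: 2500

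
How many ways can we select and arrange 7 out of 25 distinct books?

P(25,7) = 25!/(25-7)! = 25!/18!.

Final answer: P(25,7) = 2422728000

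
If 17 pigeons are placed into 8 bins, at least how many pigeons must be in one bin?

By the pigeonhole principle: ceiling(17/8).

Final answer: 3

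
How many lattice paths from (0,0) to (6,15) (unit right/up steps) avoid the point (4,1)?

Total paths to (6,15): C(21,15) = 54264.
Paths through (4,1): C(5,1) x C(16,14) = 600.
Avoiding (4,1): 54264 - 600.

Final answer: 53664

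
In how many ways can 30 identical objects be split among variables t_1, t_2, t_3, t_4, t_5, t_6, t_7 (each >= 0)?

Stars and bars with 30 stars and 6 bars:
C(30+7-1, 7-1) = C(36,6).

Final answer: C(36,6) = 1947792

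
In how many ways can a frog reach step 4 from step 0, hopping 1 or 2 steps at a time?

Condition on the final move: it is a 1-step (f(n-1) ways to get there) or a 2-step (f(n-2) ways), so f(n) = f(n-1) + f(n-2), with f(1)=1, f(2)=2.
Iterating the recurrence: f(1)=1, f(2)=2, f(3)=3, f(4)=5.

Final answer: 5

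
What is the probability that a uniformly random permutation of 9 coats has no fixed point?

D(n) = (n-1)(D(n-1) + D(n-2)), D(0)=1, D(1)=0.
Building up: D(2)=1, D(3)=2, D(4)=9, D(5)=44, D(6)=265, D(7)=1854, D(8)=14833, D(9)=133496.
Total arrangements: 9! = 362880.
Probability = D(9)/9! = 16687/45360.

Final answer: D(9)/9! = 133496/362880 = 0.367879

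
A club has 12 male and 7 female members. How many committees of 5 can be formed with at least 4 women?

Sum over valid woman counts:
C(7,4)C(12,1) = 420
C(7,5)C(12,0) = 21
Total: 420 + 21.

Final answer: 441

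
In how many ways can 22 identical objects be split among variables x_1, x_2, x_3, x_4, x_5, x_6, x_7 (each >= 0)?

Stars and bars with 22 stars and 6 bars:
C(22+7-1, 7-1) = C(28,6).

Final answer: C(28,6) = 376740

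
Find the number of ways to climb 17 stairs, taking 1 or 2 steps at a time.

Condition on the final move: it is a 1-step (f(n-1) ways to get there) or a 2-step (f(n-2) ways), so f(n) = f(n-1) + f(n-2), with f(1)=1, f(2)=2.
Iterating the recurrence: f(1)=1, f(2)=2, f(3)=3, f(4)=5, f(5)=8, f(6)=13, f(7)=21, f(8)=34, f(9)=55, f(10)=89, f(11)=144, f(12)=233, f(13)=377, f(14)=610, f(15)=987, f(16)=1597, f(17)=2584.

Final answer: 2584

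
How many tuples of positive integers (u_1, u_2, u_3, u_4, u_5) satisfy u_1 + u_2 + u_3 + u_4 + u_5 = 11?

Substitute u'_i = u_i - 1 (so u'_i >= 0). Then sum u'_i = 11 - 5 = 6.
Stars and bars: C(6+5-1, 5-1) = C(10,4).

Final answer: C(10,4) = 210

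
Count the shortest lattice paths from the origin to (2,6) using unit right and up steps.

Each path has 2 right steps and 6 up steps in some order (8 steps total).
Choose which 6 of the 8 steps are up: C(8,6).

Final answer: C(8,6) = 28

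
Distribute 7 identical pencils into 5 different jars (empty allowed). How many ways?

Stars and bars: C(n+k-1, k-1) = C(11,4).

Final answer: C(11,4) = 330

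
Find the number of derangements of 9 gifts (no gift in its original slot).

Use the recurrence D(n) = (n-1)(D(n-1) + D(n-2)) with D(0)=1, D(1)=0.
D(2) = 1 x (0 + 1) = 1
D(3) = 2 x (1 + 0) = 2
D(4) = 3 x (2 + 1) = 9
D(5) = 4 x (9 + 2) = 44
D(6) = 5 x (44 + 9) = 265
D(7) = 6 x (265 + 44) = 1854
D(8) = 7 x (1854 + 265) = 14833
D(9) = 8 x (D(8) + D(7)) = 8 x (14833 + 1854)

Final answer: D(9) = 133496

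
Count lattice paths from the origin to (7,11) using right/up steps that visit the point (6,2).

Paths (0,0)->(6,2): C(8,2) = 28.
Paths (6,2)->(7,11): C(10,9) = 10.
By multiplication principle: 28 x 10.

Final answer: 280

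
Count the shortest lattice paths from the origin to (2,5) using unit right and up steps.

Each path has 2 right steps and 5 up steps in some order (7 steps total).
Choose which 5 of the 7 steps are up: C(7,5).

Final answer: C(7,5) = 21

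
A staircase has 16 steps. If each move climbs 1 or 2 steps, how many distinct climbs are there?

Let f(n) be the number of climbs. Removing the last move (1 or 2 steps) gives f(n) = f(n-1) + f(n-2); base cases f(1)=1, f(2)=2.
Computing successive values: f(1)=1, f(2)=2, f(3)=3, f(4)=5, f(5)=8, f(6)=13, f(7)=21, f(8)=34, f(9)=55, f(10)=89, f(11)=144, f(12)=233, f(13)=377, f(14)=610, f(15)=987, f(16)=1597.

Final answer: 1597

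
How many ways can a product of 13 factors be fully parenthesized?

The structures are counted by the Catalan number C_n. Here n = 13 - 1 = 12.
C_n = (2n)!/(n!(n+1)!), so C_{12} = 24!/(12! x 13!) = C(24,12)/13 = 2704156/13.

Final answer: C_{12} = 208012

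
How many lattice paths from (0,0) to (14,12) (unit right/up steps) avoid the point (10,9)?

Total paths to (14,12): C(26,12) = 9657700.
Paths through (10,9): C(19,9) x C(7,3) = 3233230.
Avoiding (10,9): 9657700 - 3233230.

Final answer: 6424470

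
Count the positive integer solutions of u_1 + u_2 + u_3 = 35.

Substitute u'_i = u_i - 1 (so u'_i >= 0). Then sum u'_i = 35 - 3 = 32.
Stars and bars: C(32+3-1, 3-1) = C(34,2).

Final answer: C(34,2) = 561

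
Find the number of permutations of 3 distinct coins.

The number of ways to arrange 3 distinct objects is 3!.

Final answer: 3! = 6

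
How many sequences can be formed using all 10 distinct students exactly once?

The number of ways to arrange 10 distinct objects is 10!.

Final answer: 10! = 3628800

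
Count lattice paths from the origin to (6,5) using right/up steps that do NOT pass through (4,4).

Total paths to (6,5): C(11,5) = 462.
Paths through (4,4): C(8,4) x C(3,1) = 210.
Avoiding (4,4): 462 - 210.

Final answer: 252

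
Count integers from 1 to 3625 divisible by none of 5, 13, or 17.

|div by 5|=725, |div by 13|=278, |div by 17|=213.
|div by 5&13|=55, |div by 5&17|=42, |div by 13&17|=16, |div by all|=3.
By inclusion-exclusion, divisible by at least one: 725+278+213-55-42-16+3 = 1106.
Not divisible by any: 3625 - 1106.

Final answer: 2519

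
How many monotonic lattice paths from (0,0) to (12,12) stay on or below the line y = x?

Total monotonic paths to (12,12): C(24,12) = 2704156.
By the reflection principle, paths that go above the diagonal number C(24,13) = 2496144.
Valid Dyck paths: 2704156 - 2496144.
(Check: C(24,12) - C(24,13) = C(24,12)/13, the Catalan number C_{12}.)

Final answer: C_{12} = 208012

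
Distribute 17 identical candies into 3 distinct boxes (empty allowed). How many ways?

Stars and bars: C(n+k-1, k-1) = C(19,2).

Final answer: C(19,2) = 171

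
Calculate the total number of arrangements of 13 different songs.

The number of ways to arrange 13 distinct objects is 13!.

Final answer: 13! = 6227020800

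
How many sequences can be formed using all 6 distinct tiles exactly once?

The number of ways to arrange 6 distinct objects is 6!.

Final answer: 6! = 720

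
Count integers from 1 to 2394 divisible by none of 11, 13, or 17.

|div by 11|=217, |div by 13|=184, |div by 17|=140.
|div by 11&13|=16, |div by 11&17|=12, |div by 13&17|=10, |div by all|=0.
By inclusion-exclusion, divisible by at least one: 217+184+140-16-12-10+0 = 503.
Not divisible by any: 2394 - 503.

Final answer: 1891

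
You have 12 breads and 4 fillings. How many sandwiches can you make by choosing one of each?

By the multiplication principle: 12 x 4.

Final answer: 48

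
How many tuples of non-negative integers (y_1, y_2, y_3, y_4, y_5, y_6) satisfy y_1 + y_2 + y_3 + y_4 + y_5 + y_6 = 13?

Stars and bars with 13 stars and 5 bars:
C(13+6-1, 6-1) = C(18,5).

Final answer: C(18,5) = 8568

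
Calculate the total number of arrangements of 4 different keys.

The number of ways to arrange 4 distinct objects is 4!.

Final answer: 4! = 24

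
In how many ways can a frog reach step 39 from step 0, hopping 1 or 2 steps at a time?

Condition on the final move: it is a 1-step (f(n-1) ways to get there) or a 2-step (f(n-2) ways), so f(n) = f(n-1) + f(n-2), with f(1)=1, f(2)=2.
Building up term by term: f(1)=1, f(2)=2, f(3)=3, f(4)=5, f(5)=8, f(6)=13, f(7)=21, f(8)=34, f(9)=55, f(10)=89, f(11)=144, f(12)=233, f(13)=377, f(14)=610, f(15)=987, f(16)=1597, f(17)=2584, f(18)=4181, f(19)=6765, f(20)=10946, f(21)=17711, f(22)=28657, f(23)=46368, f(24)=75025, f(25)=121393, f(26)=196418, f(27)=317811, f(28)=514229, f(29)=832040, f(30)=1346269, f(31)=2178309, f(32)=3524578, f(33)=5702887, f(34)=9227465, f(35)=14930352, f(36)=24157817, f(37)=39088169, f(38)=63245986, f(39)=102334155.

Final answer: 102334155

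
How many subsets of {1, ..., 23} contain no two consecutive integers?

Let a(n) count such subsets of {1, ..., n}. Either n is excluded (a(n-1) ways) or n is included, forcing n-1 out (a(n-2) ways), so a(n) = a(n-1) + a(n-2) with a(1)=2, a(2)=3.
Building up term by term: a(1)=2, a(2)=3, a(3)=5, a(4)=8, a(5)=13, a(6)=21, a(7)=34, a(8)=55, a(9)=89, a(10)=144, a(11)=233, a(12)=377, a(13)=610, a(14)=987, a(15)=1597, a(16)=2584, a(17)=4181, a(18)=6765, a(19)=10946, a(20)=17711, a(21)=28657, a(22)=46368, a(23)=75025.

Final answer: 75025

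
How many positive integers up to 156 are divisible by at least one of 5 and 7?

Multiples of 5: 31. Multiples of 7: 22. Of both (lcm=35): 4.
By inclusion-exclusion: 31 + 22 - 4.

Final answer: 49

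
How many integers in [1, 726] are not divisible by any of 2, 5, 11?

|div by 2|=363, |div by 5|=145, |div by 11|=66.
|div by 2&5|=72, |div by 2&11|=33, |div by 5&11|=13, |div by all|=6.
By inclusion-exclusion, divisible by at least one: 363+145+66-72-33-13+6 = 462.
Not divisible by any: 726 - 462.

Final answer: 264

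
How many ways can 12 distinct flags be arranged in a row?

The number of ways to arrange 12 distinct objects is 12!.

Final answer: 12! = 479001600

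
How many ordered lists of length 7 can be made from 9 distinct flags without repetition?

P(9,7) = 9!/(9-7)! = 9!/2!.

Final answer: P(9,7) = 181440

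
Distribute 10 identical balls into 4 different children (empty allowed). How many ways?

Stars and bars: C(n+k-1, k-1) = C(13,3).

Final answer: C(13,3) = 286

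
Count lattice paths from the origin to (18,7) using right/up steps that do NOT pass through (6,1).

Total paths to (18,7): C(25,7) = 480700.
Paths through (6,1): C(7,1) x C(18,6) = 129948.
Avoiding (6,1): 480700 - 129948.

Final answer: 350752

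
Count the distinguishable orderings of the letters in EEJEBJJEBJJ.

Letters (B:2, E:4, J:5). Total letters: 11.
Permutations = 11!/(5! x 4! x 2!).

Final answer: 6930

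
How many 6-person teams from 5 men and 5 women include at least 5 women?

Sum over valid woman counts:
C(5,5)C(5,1).

Final answer: 5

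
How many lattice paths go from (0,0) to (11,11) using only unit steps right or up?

Each path has 11 right steps and 11 up steps in some order (22 steps total).
Choose which 11 of the 22 steps are up: C(22,11).

Final answer: C(22,11) = 705432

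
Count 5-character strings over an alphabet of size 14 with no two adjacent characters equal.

Let g(n) count such strings. g(1) = 14, and each valid string of length n-1 extends in 13 ways (any symbol but the last), so g(n) = 13 g(n-1).
Total: g(5) = 14 x 13^4.

Final answer: 14 x 13^{4} = 399854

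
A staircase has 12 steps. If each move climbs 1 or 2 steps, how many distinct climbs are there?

Let f(n) be the number of climbs. Removing the last move (1 or 2 steps) gives f(n) = f(n-1) + f(n-2); base cases f(1)=1, f(2)=2.
Iterating the recurrence: f(1)=1, f(2)=2, f(3)=3, f(4)=5, f(5)=8, f(6)=13, f(7)=21, f(8)=34, f(9)=55, f(10)=89, f(11)=144, f(12)=233.

Final answer: 233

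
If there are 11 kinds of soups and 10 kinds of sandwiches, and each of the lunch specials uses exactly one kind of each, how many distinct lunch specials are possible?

By the multiplication principle: 11 x 10.

Final answer: 110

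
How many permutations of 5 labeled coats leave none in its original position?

Derangements satisfy D(n) = (n-1)(D(n-1) + D(n-2)), starting from D(0)=1, D(1)=0.
D(2) = 1 x (0 + 1) = 1
D(3) = 2 x (1 + 0) = 2
D(4) = 3 x (2 + 1) = 9
D(5) = 4 x (D(4) + D(3)) = 4 x (9 + 2)

Final answer: D(5) = 44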